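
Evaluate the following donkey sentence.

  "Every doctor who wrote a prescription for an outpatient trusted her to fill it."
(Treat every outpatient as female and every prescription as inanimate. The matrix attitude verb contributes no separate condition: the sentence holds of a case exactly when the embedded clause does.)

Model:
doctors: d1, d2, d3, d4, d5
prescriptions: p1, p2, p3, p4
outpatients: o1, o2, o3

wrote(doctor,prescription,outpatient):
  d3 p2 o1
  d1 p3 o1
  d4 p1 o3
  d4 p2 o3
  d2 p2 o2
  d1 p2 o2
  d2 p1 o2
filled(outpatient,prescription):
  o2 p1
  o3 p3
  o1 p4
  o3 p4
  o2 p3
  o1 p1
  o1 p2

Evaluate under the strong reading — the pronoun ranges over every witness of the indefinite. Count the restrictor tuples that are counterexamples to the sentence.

"her" takes "an outpatient" as antecedent and "it" takes "a prescription"; both are donkey pronouns co-varying with the restrictor.
Strong reading: for every (d,p,o) with wrote(d,p,o), filled(o,p).
Restrictor triples: (d1,p2,o2)→filled(o2,p2) ✗  (d1,p3,o1)→filled(o1,p3) ✗  (d2,p1,o2)→filled(o2,p1) ✓  (d2,p2,o2)→filled(o2,p2) ✗  (d3,p2,o1)→filled(o1,p2) ✓  (d4,p1,o3)→filled(o3,p1) ✗  (d4,p2,o3)→filled(o3,p2) ✗
Counterexamples (restrictor triples failing the scope): 5.

5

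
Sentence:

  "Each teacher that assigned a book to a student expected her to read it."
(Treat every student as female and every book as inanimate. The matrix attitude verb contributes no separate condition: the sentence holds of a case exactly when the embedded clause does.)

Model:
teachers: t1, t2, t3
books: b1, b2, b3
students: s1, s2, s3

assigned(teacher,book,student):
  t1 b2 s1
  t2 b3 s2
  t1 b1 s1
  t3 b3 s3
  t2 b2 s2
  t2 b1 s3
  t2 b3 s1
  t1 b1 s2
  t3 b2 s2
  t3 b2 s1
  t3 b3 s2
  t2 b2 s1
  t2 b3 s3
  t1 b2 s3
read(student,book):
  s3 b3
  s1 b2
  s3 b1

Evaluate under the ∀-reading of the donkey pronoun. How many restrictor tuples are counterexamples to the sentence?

8

"her" takes "a student" as antecedent and "it" takes "a book"; both are donkey pronouns co-varying with the restrictor.
Strong reading: for every (t,b,s) with assigned(t,b,s), read(s,b).
Restrictor triples: (t1,b1,s1)→read(s1,b1) ✗  (t1,b1,s2)→read(s2,b1) ✗  (t1,b2,s1)→read(s1,b2) ✓  (t1,b2,s3)→read(s3,b2) ✗  (t2,b1,s3)→read(s3,b1) ✓  (t2,b2,s1)→read(s1,b2) ✓  (t2,b2,s2)→read(s2,b2) ✗  (t2,b3,s1)→read(s1,b3) ✗  (t2,b3,s2)→read(s2,b3) ✗  (t2,b3,s3)→read(s3,b3) ✓  (t3,b2,s1)→read(s1,b2) ✓  (t3,b2,s2)→read(s2,b2) ✗  (t3,b3,s2)→read(s2,b3) ✗  (t3,b3,s3)→read(s3,b3) ✓
Counterexamples (restrictor triples failing the scope): 8.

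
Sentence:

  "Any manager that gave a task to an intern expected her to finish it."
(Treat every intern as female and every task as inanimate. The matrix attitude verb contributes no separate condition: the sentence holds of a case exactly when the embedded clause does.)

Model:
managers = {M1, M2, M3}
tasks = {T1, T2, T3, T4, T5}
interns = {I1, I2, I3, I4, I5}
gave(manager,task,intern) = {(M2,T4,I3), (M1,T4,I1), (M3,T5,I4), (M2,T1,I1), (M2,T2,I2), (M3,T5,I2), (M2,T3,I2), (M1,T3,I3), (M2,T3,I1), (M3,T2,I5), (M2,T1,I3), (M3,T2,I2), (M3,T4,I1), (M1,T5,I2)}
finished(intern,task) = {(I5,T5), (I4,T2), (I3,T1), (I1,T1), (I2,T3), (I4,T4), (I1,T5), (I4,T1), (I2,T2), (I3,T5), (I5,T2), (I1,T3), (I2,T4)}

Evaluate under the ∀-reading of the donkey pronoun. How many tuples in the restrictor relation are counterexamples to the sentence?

"her" takes "an intern" as antecedent and "it" takes "a task"; both are donkey pronouns co-varying with the restrictor.
Strong reading: for every (m,t,i) with gave(m,t,i), finished(i,t).
Restrictor triples: (M1,T3,I3)→finished(I3,T3) ✗  (M1,T4,I1)→finished(I1,T4) ✗  (M1,T5,I2)→finished(I2,T5) ✗  (M2,T1,I1)→finished(I1,T1) ✓  (M2,T1,I3)→finished(I3,T1) ✓  (M2,T2,I2)→finished(I2,T2) ✓  (M2,T3,I1)→finished(I1,T3) ✓  (M2,T3,I2)→finished(I2,T3) ✓  (M2,T4,I3)→finished(I3,T4) ✗  (M3,T2,I2)→finished(I2,T2) ✓  (M3,T2,I5)→finished(I5,T2) ✓  (M3,T4,I1)→finished(I1,T4) ✗  (M3,T5,I2)→finished(I2,T5) ✗  (M3,T5,I4)→finished(I4,T5) ✗
Counterexamples (restrictor triples failing the scope): 7.

7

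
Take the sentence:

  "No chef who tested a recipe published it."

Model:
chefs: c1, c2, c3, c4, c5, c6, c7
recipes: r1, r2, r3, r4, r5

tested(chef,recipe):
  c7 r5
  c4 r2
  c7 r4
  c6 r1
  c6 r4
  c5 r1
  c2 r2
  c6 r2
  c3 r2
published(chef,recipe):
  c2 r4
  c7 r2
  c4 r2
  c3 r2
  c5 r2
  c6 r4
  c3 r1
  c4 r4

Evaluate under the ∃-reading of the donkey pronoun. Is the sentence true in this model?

False

"it" takes "a recipe" as antecedent — a donkey pronoun bound across the clause boundary.
Truth condition: for no (c,r) with tested(c,r) does published(c,r) hold.
Restrictor pairs — does the scope hold? (c2,r2):fails  (c3,r2):holds  (c4,r2):holds  (c5,r1):fails  (c6,r1):fails  (c6,r2):fails  (c6,r4):holds  (c7,r4):fails  (c7,r5):fails
Scope holds for 3 pair(s), so the sentence is false.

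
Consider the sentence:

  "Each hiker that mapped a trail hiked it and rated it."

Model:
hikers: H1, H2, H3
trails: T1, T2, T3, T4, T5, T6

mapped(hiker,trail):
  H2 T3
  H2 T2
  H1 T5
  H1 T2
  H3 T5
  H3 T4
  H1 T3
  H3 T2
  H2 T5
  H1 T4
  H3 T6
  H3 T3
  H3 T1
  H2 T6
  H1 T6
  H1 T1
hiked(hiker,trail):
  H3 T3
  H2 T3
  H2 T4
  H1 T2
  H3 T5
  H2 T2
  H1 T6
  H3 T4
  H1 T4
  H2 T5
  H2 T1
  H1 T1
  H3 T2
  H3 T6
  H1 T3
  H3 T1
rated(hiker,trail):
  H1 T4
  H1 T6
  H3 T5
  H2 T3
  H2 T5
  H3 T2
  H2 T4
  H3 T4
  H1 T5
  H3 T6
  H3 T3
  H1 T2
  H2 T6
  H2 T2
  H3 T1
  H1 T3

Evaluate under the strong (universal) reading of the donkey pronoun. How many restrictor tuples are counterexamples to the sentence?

"it" takes "a trail" as antecedent — a donkey pronoun bound across the clause boundary.
Strong reading: for every (h,t) with mapped(h,t), hiked(h,t) ∧ rated(h,t).
Restrictor pairs: (H1,T1) ✗  (H1,T2) ✓  (H1,T3) ✓  (H1,T4) ✓  (H1,T5) ✗  (H1,T6) ✓  (H2,T2) ✓  (H2,T3) ✓  (H2,T5) ✓  (H2,T6) ✗  (H3,T1) ✓  (H3,T2) ✓  (H3,T3) ✓  (H3,T4) ✓  (H3,T5) ✓  (H3,T6) ✓
Counterexamples (restrictor pairs failing the scope): 3.

3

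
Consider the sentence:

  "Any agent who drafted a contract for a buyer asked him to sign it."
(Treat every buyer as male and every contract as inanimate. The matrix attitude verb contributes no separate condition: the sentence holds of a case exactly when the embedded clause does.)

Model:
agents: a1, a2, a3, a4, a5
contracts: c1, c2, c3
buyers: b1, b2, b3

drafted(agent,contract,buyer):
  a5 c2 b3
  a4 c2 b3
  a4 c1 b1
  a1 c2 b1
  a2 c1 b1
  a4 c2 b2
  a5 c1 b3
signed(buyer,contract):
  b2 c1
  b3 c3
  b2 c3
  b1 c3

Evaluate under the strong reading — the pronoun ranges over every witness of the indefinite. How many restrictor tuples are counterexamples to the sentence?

7

"him" takes "a buyer" as antecedent and "it" takes "a contract"; both are donkey pronouns co-varying with the restrictor.
Strong reading: for every (a,c,b) with drafted(a,c,b), signed(b,c).
Restrictor triples: (a1,c2,b1)→signed(b1,c2) ✗  (a2,c1,b1)→signed(b1,c1) ✗  (a4,c1,b1)→signed(b1,c1) ✗  (a4,c2,b2)→signed(b2,c2) ✗  (a4,c2,b3)→signed(b3,c2) ✗  (a5,c1,b3)→signed(b3,c1) ✗  (a5,c2,b3)→signed(b3,c2) ✗
Counterexamples (restrictor triples failing the scope): 7.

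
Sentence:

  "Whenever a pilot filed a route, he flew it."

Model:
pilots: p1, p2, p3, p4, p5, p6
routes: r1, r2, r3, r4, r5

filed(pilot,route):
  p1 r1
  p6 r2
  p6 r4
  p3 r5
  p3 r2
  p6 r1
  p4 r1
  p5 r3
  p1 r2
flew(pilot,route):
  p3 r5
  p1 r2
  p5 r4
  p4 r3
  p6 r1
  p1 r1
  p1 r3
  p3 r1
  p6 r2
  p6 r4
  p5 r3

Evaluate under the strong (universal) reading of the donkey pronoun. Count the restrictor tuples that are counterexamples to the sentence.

2

"it" takes "a route" as antecedent — a donkey pronoun bound across the clause boundary.
Strong reading: for every (p,r) with filed(p,r), flew(p,r).
Restrictor pairs: (p1,r1) ✓  (p1,r2) ✓  (p3,r2) ✗  (p3,r5) ✓  (p4,r1) ✗  (p5,r3) ✓  (p6,r1) ✓  (p6,r2) ✓  (p6,r4) ✓
Counterexamples (restrictor pairs failing the scope): 2.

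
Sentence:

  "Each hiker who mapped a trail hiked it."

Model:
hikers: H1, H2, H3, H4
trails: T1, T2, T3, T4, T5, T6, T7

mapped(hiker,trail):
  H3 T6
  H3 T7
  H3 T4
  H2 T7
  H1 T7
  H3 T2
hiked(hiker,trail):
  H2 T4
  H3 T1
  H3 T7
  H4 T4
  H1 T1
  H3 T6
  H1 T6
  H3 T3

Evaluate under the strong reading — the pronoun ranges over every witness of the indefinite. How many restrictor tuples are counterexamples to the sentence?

4

"it" takes "a trail" as antecedent — a donkey pronoun bound across the clause boundary.
Strong reading: for every (h,t) with mapped(h,t), hiked(h,t).
Restrictor pairs: (H1,T7) ✗  (H2,T7) ✗  (H3,T2) ✗  (H3,T4) ✗  (H3,T6) ✓  (H3,T7) ✓
Counterexamples (restrictor pairs failing the scope): 4.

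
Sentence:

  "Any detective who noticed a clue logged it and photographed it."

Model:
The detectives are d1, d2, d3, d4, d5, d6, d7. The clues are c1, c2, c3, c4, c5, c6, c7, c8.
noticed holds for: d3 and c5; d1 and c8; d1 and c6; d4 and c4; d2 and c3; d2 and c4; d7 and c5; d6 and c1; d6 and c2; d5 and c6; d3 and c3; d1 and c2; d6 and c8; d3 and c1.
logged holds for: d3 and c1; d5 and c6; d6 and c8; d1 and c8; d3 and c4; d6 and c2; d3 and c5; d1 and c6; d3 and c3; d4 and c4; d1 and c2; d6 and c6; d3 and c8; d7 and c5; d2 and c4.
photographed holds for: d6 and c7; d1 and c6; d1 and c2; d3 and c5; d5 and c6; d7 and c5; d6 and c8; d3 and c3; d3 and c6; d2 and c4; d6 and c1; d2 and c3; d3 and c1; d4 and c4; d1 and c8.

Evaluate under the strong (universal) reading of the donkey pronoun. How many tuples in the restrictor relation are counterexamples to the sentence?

3

"it" takes "a clue" as antecedent — a donkey pronoun bound across the clause boundary.
Strong reading: for every (d,c) with noticed(d,c), logged(d,c) ∧ photographed(d,c).
Restrictor pairs: (d1,c2) ✓  (d1,c6) ✓  (d1,c8) ✓  (d2,c3) ✗  (d2,c4) ✓  (d3,c1) ✓  (d3,c3) ✓  (d3,c5) ✓  (d4,c4) ✓  (d5,c6) ✓  (d6,c1) ✗  (d6,c2) ✗  (d6,c8) ✓  (d7,c5) ✓
Counterexamples (restrictor pairs failing the scope): 3.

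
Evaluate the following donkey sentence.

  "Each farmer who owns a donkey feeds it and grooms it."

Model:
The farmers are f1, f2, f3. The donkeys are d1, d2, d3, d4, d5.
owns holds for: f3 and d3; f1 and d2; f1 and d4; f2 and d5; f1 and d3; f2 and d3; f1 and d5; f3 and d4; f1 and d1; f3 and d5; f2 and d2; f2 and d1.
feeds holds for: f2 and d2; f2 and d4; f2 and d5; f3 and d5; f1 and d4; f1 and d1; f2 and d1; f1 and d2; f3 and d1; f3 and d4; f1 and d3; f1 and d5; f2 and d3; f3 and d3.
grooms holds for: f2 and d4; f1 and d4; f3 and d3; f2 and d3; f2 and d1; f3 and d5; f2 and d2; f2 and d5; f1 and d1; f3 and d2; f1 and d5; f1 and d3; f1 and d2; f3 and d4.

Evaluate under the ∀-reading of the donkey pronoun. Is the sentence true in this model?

True

"it" takes "a donkey" as antecedent — a donkey pronoun bound across the clause boundary.
Strong reading: for every (f,d) with owns(f,d), feeds(f,d) ∧ grooms(f,d).
Restrictor pairs: (f1,d1) ✓  (f1,d2) ✓  (f1,d3) ✓  (f1,d4) ✓  (f1,d5) ✓  (f2,d1) ✓  (f2,d2) ✓  (f2,d3) ✓  (f2,d5) ✓  (f3,d3) ✓  (f3,d4) ✓  (f3,d5) ✓
Every restrictor pair satisfies the scope.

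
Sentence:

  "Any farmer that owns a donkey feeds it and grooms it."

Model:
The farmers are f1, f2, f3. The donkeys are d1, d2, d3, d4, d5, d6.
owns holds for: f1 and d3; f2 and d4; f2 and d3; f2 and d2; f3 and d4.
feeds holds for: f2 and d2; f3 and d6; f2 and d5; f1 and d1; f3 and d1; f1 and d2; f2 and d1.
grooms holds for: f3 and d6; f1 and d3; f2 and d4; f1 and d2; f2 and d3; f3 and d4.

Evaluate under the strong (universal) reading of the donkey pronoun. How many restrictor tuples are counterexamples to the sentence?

"it" takes "a donkey" as antecedent — a donkey pronoun bound across the clause boundary.
Strong reading: for every (f,d) with owns(f,d), feeds(f,d) ∧ grooms(f,d).
Restrictor pairs: (f1,d3) ✗  (f2,d2) ✗  (f2,d3) ✗  (f2,d4) ✗  (f3,d4) ✗
Counterexamples (restrictor pairs failing the scope): 5.

5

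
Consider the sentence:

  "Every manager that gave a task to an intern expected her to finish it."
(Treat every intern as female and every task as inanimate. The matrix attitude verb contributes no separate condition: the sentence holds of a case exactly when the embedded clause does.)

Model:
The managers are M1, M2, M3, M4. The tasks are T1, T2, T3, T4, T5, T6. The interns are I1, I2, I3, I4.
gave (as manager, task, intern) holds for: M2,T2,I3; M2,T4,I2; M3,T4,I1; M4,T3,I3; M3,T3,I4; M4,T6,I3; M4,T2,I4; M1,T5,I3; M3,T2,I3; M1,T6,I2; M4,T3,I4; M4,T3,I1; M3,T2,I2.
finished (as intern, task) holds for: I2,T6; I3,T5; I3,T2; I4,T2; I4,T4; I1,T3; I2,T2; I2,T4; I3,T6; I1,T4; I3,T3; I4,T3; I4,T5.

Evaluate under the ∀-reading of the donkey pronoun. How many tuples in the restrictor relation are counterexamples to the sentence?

"her" takes "an intern" as antecedent and "it" takes "a task"; both are donkey pronouns co-varying with the restrictor.
Strong reading: for every (m,t,i) with gave(m,t,i), finished(i,t).
Restrictor triples: (M1,T5,I3)→finished(I3,T5) ✓  (M1,T6,I2)→finished(I2,T6) ✓  (M2,T2,I3)→finished(I3,T2) ✓  (M2,T4,I2)→finished(I2,T4) ✓  (M3,T2,I2)→finished(I2,T2) ✓  (M3,T2,I3)→finished(I3,T2) ✓  (M3,T3,I4)→finished(I4,T3) ✓  (M3,T4,I1)→finished(I1,T4) ✓  (M4,T2,I4)→finished(I4,T2) ✓  (M4,T3,I1)→finished(I1,T3) ✓  (M4,T3,I3)→finished(I3,T3) ✓  (M4,T3,I4)→finished(I4,T3) ✓  (M4,T6,I3)→finished(I3,T6) ✓
Counterexamples (restrictor triples failing the scope): 0.

0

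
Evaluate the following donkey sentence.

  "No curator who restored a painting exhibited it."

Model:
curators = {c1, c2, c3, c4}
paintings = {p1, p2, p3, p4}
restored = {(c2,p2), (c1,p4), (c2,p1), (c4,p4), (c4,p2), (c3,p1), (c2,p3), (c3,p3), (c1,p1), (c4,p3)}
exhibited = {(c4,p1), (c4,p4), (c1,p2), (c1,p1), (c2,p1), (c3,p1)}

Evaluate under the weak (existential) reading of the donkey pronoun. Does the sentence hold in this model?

False

"it" takes "a painting" as antecedent — a donkey pronoun bound across the clause boundary.
Truth condition: for no (c,p) with restored(c,p) does exhibited(c,p) hold.
Restrictor pairs — does the scope hold? (c1,p1):holds  (c1,p4):fails  (c2,p1):holds  (c2,p2):fails  (c2,p3):fails  (c3,p1):holds  (c3,p3):fails  (c4,p2):fails  (c4,p3):fails  (c4,p4):holds
Scope holds for 4 pair(s), so the sentence is false.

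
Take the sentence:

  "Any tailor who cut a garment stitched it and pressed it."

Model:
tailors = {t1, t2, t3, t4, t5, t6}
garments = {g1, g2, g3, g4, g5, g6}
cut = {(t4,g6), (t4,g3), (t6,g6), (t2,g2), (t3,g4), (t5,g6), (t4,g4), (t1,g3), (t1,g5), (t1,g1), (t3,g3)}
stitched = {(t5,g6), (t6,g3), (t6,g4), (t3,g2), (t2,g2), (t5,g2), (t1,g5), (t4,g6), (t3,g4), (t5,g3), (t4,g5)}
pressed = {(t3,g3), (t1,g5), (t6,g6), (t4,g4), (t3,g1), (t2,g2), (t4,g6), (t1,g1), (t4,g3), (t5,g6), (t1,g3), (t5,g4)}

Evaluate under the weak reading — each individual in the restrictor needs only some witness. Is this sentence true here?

"it" takes "a garment" as antecedent — a donkey pronoun bound across the clause boundary.
Weak reading: every tailor t with some cut-garment has at least one cut-garment g such that stitched(t,g) ∧ pressed(t,g).
Per tailor: t1:✓  t2:✓  t3:✗  t4:✓  t5:✓  t6:✗
t3 has no witness among its cut-garments.

False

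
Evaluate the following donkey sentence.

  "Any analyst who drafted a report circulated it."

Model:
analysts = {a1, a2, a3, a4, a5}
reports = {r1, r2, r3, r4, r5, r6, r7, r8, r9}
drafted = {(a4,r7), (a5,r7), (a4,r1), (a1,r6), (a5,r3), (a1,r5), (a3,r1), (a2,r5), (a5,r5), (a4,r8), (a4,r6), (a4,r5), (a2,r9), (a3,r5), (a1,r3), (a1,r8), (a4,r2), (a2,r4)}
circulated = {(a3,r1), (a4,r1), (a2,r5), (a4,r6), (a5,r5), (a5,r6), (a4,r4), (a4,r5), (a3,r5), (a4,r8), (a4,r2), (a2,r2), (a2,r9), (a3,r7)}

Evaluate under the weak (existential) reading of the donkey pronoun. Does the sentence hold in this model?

False

"it" takes "a report" as antecedent — a donkey pronoun bound across the clause boundary.
Weak reading: every analyst a with some drafted-report has at least one drafted-report r such that circulated(a,r).
Per analyst: a1:✗  a2:✓  a3:✓  a4:✓  a5:✓
a1 has no witness among its drafted-reports.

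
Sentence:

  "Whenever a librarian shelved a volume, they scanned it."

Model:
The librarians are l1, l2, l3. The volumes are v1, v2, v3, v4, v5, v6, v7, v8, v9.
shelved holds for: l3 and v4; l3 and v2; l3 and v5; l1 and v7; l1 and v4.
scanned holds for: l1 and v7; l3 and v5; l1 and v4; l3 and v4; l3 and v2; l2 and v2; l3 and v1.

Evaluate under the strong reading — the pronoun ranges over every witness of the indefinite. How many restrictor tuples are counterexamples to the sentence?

0

"it" takes "a volume" as antecedent — a donkey pronoun bound across the clause boundary.
Strong reading: for every (l,v) with shelved(l,v), scanned(l,v).
Restrictor pairs: (l1,v4) ✓  (l1,v7) ✓  (l3,v2) ✓  (l3,v4) ✓  (l3,v5) ✓
Counterexamples (restrictor pairs failing the scope): 0.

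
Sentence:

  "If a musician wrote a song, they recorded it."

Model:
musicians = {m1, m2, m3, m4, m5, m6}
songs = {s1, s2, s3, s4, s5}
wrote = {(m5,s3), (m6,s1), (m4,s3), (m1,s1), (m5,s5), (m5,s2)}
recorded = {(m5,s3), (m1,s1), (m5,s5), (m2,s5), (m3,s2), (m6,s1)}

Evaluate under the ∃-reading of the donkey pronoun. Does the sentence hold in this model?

"it" takes "a song" as antecedent — a donkey pronoun bound across the clause boundary.
Weak reading: every musician m with some wrote-song has at least one wrote-song s such that recorded(m,s).
Per musician: m1:✓  m4:✗  m5:✓  m6:✓
m4 has no witness among its wrote-songs.

False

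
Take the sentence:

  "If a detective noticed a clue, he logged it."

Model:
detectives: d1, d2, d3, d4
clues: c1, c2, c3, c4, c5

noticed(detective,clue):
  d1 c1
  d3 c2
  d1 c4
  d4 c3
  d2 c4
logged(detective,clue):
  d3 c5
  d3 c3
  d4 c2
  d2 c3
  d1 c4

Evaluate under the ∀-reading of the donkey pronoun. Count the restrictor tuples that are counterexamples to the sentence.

4

"it" takes "a clue" as antecedent — a donkey pronoun bound across the clause boundary.
Strong reading: for every (d,c) with noticed(d,c), logged(d,c).
Restrictor pairs: (d1,c1) ✗  (d1,c4) ✓  (d2,c4) ✗  (d3,c2) ✗  (d4,c3) ✗
Counterexamples (restrictor pairs failing the scope): 4.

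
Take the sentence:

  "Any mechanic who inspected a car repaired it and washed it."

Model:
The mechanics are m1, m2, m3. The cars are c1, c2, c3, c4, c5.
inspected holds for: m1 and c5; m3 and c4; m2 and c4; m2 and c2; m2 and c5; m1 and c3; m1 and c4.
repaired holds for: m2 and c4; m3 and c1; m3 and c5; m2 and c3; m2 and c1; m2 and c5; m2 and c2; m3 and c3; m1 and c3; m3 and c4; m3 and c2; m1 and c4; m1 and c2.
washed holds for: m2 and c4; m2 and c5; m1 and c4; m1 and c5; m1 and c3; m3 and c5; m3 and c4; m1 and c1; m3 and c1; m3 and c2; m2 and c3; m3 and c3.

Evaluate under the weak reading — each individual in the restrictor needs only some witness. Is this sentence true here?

True

"it" takes "a car" as antecedent — a donkey pronoun bound across the clause boundary.
Weak reading: every mechanic m with some inspected-car has at least one inspected-car c such that repaired(m,c) ∧ washed(m,c).
Per mechanic: m1:✓  m2:✓  m3:✓
Every mechanic in the restrictor has a witness.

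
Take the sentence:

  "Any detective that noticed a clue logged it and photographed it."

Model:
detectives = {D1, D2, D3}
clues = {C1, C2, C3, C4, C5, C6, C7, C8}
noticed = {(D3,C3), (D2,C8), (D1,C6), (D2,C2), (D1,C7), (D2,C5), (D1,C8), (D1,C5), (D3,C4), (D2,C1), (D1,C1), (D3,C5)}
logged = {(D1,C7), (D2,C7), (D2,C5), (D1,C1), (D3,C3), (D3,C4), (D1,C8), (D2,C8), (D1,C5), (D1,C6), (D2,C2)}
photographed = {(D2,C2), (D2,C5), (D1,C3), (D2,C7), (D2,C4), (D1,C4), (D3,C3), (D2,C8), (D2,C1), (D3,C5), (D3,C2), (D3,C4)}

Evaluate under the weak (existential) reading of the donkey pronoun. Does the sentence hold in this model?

False

"it" takes "a clue" as antecedent — a donkey pronoun bound across the clause boundary.
Weak reading: every detective d with some noticed-clue has at least one noticed-clue c such that logged(d,c) ∧ photographed(d,c).
Per detective: D1:✗  D2:✓  D3:✓
D1 has no witness among its noticed-clues.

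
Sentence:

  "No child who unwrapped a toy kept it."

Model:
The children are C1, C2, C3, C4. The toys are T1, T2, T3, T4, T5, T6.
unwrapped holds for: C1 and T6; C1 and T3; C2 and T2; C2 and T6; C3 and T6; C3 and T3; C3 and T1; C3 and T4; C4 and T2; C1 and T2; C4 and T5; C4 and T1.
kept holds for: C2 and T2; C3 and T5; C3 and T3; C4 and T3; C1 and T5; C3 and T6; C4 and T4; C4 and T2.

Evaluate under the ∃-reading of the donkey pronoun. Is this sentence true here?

False

"it" takes "a toy" as antecedent — a donkey pronoun bound across the clause boundary.
Truth condition: for no (c,t) with unwrapped(c,t) does kept(c,t) hold.
Restrictor pairs — does the scope hold? (C1,T2):fails  (C1,T3):fails  (C1,T6):fails  (C2,T2):holds  (C2,T6):fails  (C3,T1):fails  (C3,T3):holds  (C3,T4):fails  (C3,T6):holds  (C4,T1):fails  (C4,T2):holds  (C4,T5):fails
Scope holds for 4 pair(s), so the sentence is false.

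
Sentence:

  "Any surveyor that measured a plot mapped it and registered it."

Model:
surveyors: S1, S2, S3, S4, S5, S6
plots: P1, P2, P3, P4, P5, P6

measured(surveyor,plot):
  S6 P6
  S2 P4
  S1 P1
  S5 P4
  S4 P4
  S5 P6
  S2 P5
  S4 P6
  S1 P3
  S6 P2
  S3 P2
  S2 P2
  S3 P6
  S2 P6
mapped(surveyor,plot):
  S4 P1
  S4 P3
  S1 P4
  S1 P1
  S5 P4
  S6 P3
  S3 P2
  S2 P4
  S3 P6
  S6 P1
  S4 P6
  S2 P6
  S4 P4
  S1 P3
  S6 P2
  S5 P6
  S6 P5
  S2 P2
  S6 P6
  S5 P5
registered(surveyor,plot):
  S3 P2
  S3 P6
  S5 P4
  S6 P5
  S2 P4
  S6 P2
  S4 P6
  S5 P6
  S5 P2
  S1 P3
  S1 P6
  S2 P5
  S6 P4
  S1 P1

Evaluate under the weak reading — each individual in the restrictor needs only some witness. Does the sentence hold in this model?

"it" takes "a plot" as antecedent — a donkey pronoun bound across the clause boundary.
Weak reading: every surveyor s with some measured-plot has at least one measured-plot p such that mapped(s,p) ∧ registered(s,p).
Per surveyor: S1:✓  S2:✓  S3:✓  S4:✓  S5:✓  S6:✓
Every surveyor in the restrictor has a witness.

True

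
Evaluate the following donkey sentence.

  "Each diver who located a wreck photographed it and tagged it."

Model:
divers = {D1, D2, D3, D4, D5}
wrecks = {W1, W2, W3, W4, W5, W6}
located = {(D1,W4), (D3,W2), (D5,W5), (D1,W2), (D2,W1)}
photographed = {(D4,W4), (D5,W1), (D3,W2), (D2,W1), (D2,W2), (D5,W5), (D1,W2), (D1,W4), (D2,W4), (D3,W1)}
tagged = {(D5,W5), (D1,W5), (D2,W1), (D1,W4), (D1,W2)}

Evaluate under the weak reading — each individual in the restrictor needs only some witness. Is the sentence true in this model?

"it" takes "a wreck" as antecedent — a donkey pronoun bound across the clause boundary.
Weak reading: every diver d with some located-wreck has at least one located-wreck w such that photographed(d,w) ∧ tagged(d,w).
Per diver: D1:✓  D2:✓  D3:✗  D5:✓
D3 has no witness among its located-wrecks.

False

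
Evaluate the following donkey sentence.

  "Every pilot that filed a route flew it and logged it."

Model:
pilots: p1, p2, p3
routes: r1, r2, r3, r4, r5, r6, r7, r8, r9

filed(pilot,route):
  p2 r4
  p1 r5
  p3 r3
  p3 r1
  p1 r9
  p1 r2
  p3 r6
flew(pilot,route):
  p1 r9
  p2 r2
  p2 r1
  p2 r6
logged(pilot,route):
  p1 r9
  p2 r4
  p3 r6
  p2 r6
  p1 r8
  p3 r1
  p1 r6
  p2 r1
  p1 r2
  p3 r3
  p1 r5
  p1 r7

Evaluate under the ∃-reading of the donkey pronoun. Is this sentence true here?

False

"it" takes "a route" as antecedent — a donkey pronoun bound across the clause boundary.
Weak reading: every pilot p with some filed-route has at least one filed-route r such that flew(p,r) ∧ logged(p,r).
Per pilot: p1:✓  p2:✗  p3:✗
p2 has no witness among its filed-routes.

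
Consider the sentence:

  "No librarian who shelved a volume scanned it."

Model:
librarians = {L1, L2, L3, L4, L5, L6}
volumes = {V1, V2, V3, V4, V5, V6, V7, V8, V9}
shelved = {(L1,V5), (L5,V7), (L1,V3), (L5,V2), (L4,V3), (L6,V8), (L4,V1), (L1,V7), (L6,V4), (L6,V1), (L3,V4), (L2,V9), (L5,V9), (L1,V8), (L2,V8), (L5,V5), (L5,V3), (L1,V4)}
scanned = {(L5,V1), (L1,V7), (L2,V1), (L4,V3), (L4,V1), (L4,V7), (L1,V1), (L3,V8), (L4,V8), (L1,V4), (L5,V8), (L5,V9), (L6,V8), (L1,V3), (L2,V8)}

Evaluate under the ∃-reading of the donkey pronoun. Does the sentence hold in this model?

"it" takes "a volume" as antecedent — a donkey pronoun bound across the clause boundary.
Truth condition: for no (l,v) with shelved(l,v) does scanned(l,v) hold.
Restrictor pairs — does the scope hold? (L1,V3):holds  (L1,V4):holds  (L1,V5):fails  (L1,V7):holds  (L1,V8):fails  (L2,V8):holds  (L2,V9):fails  (L3,V4):fails  (L4,V1):holds  (L4,V3):holds  (L5,V2):fails  (L5,V3):fails  (L5,V5):fails  (L5,V7):fails  (L5,V9):holds  (L6,V1):fails  (L6,V4):fails  (L6,V8):holds
Scope holds for 8 pair(s), so the sentence is false.

False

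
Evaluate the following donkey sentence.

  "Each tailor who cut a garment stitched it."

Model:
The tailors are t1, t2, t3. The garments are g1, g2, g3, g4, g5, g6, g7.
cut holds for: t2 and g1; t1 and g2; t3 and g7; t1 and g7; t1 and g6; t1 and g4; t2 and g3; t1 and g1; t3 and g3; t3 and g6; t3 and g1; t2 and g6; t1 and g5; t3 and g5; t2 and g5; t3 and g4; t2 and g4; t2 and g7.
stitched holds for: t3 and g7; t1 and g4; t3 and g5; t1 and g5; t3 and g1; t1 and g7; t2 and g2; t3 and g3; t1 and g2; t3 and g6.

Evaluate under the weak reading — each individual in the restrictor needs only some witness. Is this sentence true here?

False

"it" takes "a garment" as antecedent — a donkey pronoun bound across the clause boundary.
Weak reading: every tailor t with some cut-garment has at least one cut-garment g such that stitched(t,g).
Per tailor: t1:✓  t2:✗  t3:✓
t2 has no witness among its cut-garments.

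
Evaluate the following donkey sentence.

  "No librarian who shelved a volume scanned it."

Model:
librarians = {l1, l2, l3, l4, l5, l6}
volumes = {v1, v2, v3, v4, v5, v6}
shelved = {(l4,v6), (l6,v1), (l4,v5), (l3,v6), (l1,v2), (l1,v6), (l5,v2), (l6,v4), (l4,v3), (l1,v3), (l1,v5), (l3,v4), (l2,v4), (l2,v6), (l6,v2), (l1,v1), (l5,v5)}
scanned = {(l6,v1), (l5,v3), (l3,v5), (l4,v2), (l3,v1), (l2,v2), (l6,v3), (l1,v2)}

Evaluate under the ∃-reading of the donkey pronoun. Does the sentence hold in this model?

False

"it" takes "a volume" as antecedent — a donkey pronoun bound across the clause boundary.
Truth condition: for no (l,v) with shelved(l,v) does scanned(l,v) hold.
Restrictor pairs — does the scope hold? (l1,v1):fails  (l1,v2):holds  (l1,v3):fails  (l1,v5):fails  (l1,v6):fails  (l2,v4):fails  (l2,v6):fails  (l3,v4):fails  (l3,v6):fails  (l4,v3):fails  (l4,v5):fails  (l4,v6):fails  (l5,v2):fails  (l5,v5):fails  (l6,v1):holds  (l6,v2):fails  (l6,v4):fails
Scope holds for 2 pair(s), so the sentence is false.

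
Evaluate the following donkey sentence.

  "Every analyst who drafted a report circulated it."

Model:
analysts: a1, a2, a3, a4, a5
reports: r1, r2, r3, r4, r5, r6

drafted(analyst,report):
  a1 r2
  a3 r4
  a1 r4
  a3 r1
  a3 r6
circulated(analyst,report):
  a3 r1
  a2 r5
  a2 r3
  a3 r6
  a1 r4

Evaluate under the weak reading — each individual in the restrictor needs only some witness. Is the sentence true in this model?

True

"it" takes "a report" as antecedent — a donkey pronoun bound across the clause boundary.
Weak reading: every analyst a with some drafted-report has at least one drafted-report r such that circulated(a,r).
Per analyst: a1:✓  a3:✓
Every analyst in the restrictor has a witness.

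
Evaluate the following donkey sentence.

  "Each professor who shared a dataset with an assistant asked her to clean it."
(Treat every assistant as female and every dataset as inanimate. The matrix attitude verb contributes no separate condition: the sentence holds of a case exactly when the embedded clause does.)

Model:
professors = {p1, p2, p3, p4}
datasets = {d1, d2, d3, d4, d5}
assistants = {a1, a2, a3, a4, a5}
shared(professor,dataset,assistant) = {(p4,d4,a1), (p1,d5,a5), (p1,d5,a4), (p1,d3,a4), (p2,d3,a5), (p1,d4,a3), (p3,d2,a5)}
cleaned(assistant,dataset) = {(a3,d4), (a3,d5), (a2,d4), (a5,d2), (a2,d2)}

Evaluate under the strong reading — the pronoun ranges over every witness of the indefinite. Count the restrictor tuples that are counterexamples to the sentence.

5

"her" takes "an assistant" as antecedent and "it" takes "a dataset"; both are donkey pronouns co-varying with the restrictor.
Strong reading: for every (p,d,a) with shared(p,d,a), cleaned(a,d).
Restrictor triples: (p1,d3,a4)→cleaned(a4,d3) ✗  (p1,d4,a3)→cleaned(a3,d4) ✓  (p1,d5,a4)→cleaned(a4,d5) ✗  (p1,d5,a5)→cleaned(a5,d5) ✗  (p2,d3,a5)→cleaned(a5,d3) ✗  (p3,d2,a5)→cleaned(a5,d2) ✓  (p4,d4,a1)→cleaned(a1,d4) ✗
Counterexamples (restrictor triples failing the scope): 5.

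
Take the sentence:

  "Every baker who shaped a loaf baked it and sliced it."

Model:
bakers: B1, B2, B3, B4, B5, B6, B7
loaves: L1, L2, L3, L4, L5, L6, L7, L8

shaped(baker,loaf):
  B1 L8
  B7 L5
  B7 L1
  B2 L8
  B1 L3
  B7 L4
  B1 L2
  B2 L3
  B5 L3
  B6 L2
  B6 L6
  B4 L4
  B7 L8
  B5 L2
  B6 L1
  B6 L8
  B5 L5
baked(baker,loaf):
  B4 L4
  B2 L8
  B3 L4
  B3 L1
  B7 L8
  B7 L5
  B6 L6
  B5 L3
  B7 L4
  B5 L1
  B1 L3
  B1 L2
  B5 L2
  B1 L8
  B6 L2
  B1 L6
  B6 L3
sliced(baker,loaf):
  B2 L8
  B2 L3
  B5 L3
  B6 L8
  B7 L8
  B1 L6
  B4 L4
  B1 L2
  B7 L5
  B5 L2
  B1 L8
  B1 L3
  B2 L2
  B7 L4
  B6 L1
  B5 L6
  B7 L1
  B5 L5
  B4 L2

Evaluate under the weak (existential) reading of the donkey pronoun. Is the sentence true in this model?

"it" takes "a loaf" as antecedent — a donkey pronoun bound across the clause boundary.
Weak reading: every baker b with some shaped-loaf has at least one shaped-loaf l such that baked(b,l) ∧ sliced(b,l).
Per baker: B1:✓  B2:✓  B4:✓  B5:✓  B6:✗  B7:✓
B6 has no witness among its shaped-loaves.

False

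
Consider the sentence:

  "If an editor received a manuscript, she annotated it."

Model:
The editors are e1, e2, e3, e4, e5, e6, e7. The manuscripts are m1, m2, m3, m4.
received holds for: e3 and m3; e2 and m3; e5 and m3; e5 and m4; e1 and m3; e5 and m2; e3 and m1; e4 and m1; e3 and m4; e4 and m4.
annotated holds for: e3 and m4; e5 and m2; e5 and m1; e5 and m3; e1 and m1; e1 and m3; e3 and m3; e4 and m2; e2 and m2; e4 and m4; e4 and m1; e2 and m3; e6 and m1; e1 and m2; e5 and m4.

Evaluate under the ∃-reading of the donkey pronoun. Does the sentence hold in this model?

"it" takes "a manuscript" as antecedent — a donkey pronoun bound across the clause boundary.
Weak reading: every editor e with some received-manuscript has at least one received-manuscript m such that annotated(e,m).
Per editor: e1:✓  e2:✓  e3:✓  e4:✓  e5:✓
Every editor in the restrictor has a witness.

True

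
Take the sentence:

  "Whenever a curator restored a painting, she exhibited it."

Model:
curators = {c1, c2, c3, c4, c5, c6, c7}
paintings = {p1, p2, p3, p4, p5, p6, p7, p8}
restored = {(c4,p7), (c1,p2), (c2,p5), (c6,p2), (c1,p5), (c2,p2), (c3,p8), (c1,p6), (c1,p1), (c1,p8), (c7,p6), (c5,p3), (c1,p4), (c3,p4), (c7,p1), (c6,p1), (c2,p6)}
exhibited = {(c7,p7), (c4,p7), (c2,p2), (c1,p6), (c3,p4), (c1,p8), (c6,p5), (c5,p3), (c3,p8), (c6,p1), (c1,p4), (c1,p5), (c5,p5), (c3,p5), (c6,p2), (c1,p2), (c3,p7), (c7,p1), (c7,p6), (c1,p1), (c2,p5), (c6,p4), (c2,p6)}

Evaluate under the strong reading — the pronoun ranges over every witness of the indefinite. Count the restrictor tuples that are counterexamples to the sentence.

"it" takes "a painting" as antecedent — a donkey pronoun bound across the clause boundary.
Strong reading: for every (c,p) with restored(c,p), exhibited(c,p).
Restrictor pairs: (c1,p1) ✓  (c1,p2) ✓  (c1,p4) ✓  (c1,p5) ✓  (c1,p6) ✓  (c1,p8) ✓  (c2,p2) ✓  (c2,p5) ✓  (c2,p6) ✓  (c3,p4) ✓  (c3,p8) ✓  (c4,p7) ✓  (c5,p3) ✓  (c6,p1) ✓  (c6,p2) ✓  (c7,p1) ✓  (c7,p6) ✓
Counterexamples (restrictor pairs failing the scope): 0.

0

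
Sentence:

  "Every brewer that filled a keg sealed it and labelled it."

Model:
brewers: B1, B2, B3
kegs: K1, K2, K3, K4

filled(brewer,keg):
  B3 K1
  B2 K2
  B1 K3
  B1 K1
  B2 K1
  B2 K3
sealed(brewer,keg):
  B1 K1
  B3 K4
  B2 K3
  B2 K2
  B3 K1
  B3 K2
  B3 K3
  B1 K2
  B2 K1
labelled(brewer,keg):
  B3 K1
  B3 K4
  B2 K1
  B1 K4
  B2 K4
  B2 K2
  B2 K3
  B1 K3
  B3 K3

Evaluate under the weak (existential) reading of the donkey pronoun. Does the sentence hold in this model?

"it" takes "a keg" as antecedent — a donkey pronoun bound across the clause boundary.
Weak reading: every brewer b with some filled-keg has at least one filled-keg k such that sealed(b,k) ∧ labelled(b,k).
Per brewer: B1:✗  B2:✓  B3:✓
B1 has no witness among its filled-kegs.

False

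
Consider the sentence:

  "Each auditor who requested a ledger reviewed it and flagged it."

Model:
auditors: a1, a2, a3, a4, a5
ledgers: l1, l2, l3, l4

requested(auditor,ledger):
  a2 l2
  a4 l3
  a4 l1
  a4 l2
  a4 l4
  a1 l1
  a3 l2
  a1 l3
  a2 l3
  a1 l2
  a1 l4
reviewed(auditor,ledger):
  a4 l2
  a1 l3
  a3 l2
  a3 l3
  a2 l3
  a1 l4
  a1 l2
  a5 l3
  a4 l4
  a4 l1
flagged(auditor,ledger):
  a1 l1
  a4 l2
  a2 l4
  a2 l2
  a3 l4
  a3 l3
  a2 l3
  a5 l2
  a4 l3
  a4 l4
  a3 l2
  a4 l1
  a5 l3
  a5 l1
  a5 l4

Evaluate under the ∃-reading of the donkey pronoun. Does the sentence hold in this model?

"it" takes "a ledger" as antecedent — a donkey pronoun bound across the clause boundary.
Weak reading: every auditor a with some requested-ledger has at least one requested-ledger l such that reviewed(a,l) ∧ flagged(a,l).
Per auditor: a1:✗  a2:✓  a3:✓  a4:✓
a1 has no witness among its requested-ledgers.

False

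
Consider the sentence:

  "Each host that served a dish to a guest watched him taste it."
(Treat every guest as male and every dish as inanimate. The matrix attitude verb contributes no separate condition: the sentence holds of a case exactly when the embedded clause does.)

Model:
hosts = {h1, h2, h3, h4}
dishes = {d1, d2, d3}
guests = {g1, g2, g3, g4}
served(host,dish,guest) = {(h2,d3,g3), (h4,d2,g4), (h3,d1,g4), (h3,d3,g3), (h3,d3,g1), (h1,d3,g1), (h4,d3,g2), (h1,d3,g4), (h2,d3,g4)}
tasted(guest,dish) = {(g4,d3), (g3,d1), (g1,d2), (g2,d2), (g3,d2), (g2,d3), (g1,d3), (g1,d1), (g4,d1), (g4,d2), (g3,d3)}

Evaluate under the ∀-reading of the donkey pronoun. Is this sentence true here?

"him" takes "a guest" as antecedent and "it" takes "a dish"; both are donkey pronouns co-varying with the restrictor.
Strong reading: for every (h,d,g) with served(h,d,g), tasted(g,d).
Restrictor triples: (h1,d3,g1)→tasted(g1,d3) ✓  (h1,d3,g4)→tasted(g4,d3) ✓  (h2,d3,g3)→tasted(g3,d3) ✓  (h2,d3,g4)→tasted(g4,d3) ✓  (h3,d1,g4)→tasted(g4,d1) ✓  (h3,d3,g1)→tasted(g1,d3) ✓  (h3,d3,g3)→tasted(g3,d3) ✓  (h4,d2,g4)→tasted(g4,d2) ✓  (h4,d3,g2)→tasted(g2,d3) ✓
Every restrictor triple satisfies the scope.

True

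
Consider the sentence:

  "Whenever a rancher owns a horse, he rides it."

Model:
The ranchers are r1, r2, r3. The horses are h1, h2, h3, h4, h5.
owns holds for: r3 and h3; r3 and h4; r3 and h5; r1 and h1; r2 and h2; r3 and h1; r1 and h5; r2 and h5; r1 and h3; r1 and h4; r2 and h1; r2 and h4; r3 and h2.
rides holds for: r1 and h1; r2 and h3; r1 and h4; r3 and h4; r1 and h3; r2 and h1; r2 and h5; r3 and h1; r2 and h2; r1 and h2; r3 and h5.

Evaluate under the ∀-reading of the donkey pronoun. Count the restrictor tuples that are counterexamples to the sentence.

4

"it" takes "a horse" as antecedent — a donkey pronoun bound across the clause boundary.
Strong reading: for every (r,h) with owns(r,h), rides(r,h).
Restrictor pairs: (r1,h1) ✓  (r1,h3) ✓  (r1,h4) ✓  (r1,h5) ✗  (r2,h1) ✓  (r2,h2) ✓  (r2,h4) ✗  (r2,h5) ✓  (r3,h1) ✓  (r3,h2) ✗  (r3,h3) ✗  (r3,h4) ✓  (r3,h5) ✓
Counterexamples (restrictor pairs failing the scope): 4.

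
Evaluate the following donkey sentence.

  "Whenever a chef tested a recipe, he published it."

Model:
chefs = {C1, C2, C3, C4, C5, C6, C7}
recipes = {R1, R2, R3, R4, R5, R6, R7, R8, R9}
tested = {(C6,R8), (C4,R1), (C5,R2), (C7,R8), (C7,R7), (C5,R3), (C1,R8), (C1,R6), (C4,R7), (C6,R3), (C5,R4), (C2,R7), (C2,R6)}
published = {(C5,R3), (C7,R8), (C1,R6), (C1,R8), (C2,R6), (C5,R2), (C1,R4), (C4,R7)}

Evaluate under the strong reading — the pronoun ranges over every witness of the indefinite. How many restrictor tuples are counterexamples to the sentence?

"it" takes "a recipe" as antecedent — a donkey pronoun bound across the clause boundary.
Strong reading: for every (c,r) with tested(c,r), published(c,r).
Restrictor pairs: (C1,R6) ✓  (C1,R8) ✓  (C2,R6) ✓  (C2,R7) ✗  (C4,R1) ✗  (C4,R7) ✓  (C5,R2) ✓  (C5,R3) ✓  (C5,R4) ✗  (C6,R3) ✗  (C6,R8) ✗  (C7,R7) ✗  (C7,R8) ✓
Counterexamples (restrictor pairs failing the scope): 6.

6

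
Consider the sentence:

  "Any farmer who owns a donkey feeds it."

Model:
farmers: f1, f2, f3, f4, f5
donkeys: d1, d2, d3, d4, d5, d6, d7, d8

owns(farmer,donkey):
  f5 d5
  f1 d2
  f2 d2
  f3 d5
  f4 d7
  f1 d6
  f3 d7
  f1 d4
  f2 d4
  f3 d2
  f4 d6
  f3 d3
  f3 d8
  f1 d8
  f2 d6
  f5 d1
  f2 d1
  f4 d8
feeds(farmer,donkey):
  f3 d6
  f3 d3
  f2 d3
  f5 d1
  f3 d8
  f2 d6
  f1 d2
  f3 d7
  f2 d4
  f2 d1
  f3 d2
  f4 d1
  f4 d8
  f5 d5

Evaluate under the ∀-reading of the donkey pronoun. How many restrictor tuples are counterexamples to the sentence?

"it" takes "a donkey" as antecedent — a donkey pronoun bound across the clause boundary.
Strong reading: for every (f,d) with owns(f,d), feeds(f,d).
Restrictor pairs: (f1,d2) ✓  (f1,d4) ✗  (f1,d6) ✗  (f1,d8) ✗  (f2,d1) ✓  (f2,d2) ✗  (f2,d4) ✓  (f2,d6) ✓  (f3,d2) ✓  (f3,d3) ✓  (f3,d5) ✗  (f3,d7) ✓  (f3,d8) ✓  (f4,d6) ✗  (f4,d7) ✗  (f4,d8) ✓  (f5,d1) ✓  (f5,d5) ✓
Counterexamples (restrictor pairs failing the scope): 7.

7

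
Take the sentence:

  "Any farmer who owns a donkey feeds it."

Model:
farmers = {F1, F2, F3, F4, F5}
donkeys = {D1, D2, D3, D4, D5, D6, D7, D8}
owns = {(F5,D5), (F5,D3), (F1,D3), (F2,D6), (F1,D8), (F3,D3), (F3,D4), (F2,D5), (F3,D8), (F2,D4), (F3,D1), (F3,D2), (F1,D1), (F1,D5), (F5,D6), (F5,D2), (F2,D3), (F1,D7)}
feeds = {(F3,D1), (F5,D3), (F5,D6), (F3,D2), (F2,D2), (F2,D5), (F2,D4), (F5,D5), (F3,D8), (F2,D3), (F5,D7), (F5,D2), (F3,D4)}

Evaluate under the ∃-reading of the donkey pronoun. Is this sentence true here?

False

"it" takes "a donkey" as antecedent — a donkey pronoun bound across the clause boundary.
Weak reading: every farmer f with some owns-donkey has at least one owns-donkey d such that feeds(f,d).
Per farmer: F1:✗  F2:✓  F3:✓  F5:✓
F1 has no witness among its owns-donkeys.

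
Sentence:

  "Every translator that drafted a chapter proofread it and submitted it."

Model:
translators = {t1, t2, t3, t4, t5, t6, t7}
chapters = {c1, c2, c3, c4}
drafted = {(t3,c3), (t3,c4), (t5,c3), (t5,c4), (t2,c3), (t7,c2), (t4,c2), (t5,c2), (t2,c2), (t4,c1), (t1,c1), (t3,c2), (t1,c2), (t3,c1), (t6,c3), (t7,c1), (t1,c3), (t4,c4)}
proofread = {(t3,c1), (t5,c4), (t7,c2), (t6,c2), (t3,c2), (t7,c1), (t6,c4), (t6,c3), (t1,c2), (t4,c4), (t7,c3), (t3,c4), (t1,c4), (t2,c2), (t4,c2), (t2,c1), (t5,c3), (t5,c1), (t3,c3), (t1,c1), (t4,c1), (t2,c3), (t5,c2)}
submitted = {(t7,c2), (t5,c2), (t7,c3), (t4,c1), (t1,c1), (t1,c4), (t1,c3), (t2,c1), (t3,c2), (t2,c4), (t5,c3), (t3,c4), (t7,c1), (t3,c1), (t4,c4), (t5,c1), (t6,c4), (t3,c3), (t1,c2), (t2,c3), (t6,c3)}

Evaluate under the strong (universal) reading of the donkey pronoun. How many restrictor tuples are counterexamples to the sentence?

4

"it" takes "a chapter" as antecedent — a donkey pronoun bound across the clause boundary.
Strong reading: for every (t,c) with drafted(t,c), proofread(t,c) ∧ submitted(t,c).
Restrictor pairs: (t1,c1) ✓  (t1,c2) ✓  (t1,c3) ✗  (t2,c2) ✗  (t2,c3) ✓  (t3,c1) ✓  (t3,c2) ✓  (t3,c3) ✓  (t3,c4) ✓  (t4,c1) ✓  (t4,c2) ✗  (t4,c4) ✓  (t5,c2) ✓  (t5,c3) ✓  (t5,c4) ✗  (t6,c3) ✓  (t7,c1) ✓  (t7,c2) ✓
Counterexamples (restrictor pairs failing the scope): 4.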